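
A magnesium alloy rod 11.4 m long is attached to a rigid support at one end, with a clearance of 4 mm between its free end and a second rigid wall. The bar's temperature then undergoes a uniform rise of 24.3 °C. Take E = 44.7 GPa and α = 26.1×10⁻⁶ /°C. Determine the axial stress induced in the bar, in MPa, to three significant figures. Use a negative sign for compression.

-12.7 MPa

Free thermal expansion αLΔT = 26.1e-6 · 11400 · 24.3 = 7.23 mm.
The walls engage after the gap closes; constrained expansion = 7.23 − 4 = 3.23 mm.
The walls impose strain ε = −(3.23)/11400 = -2.8335e-04; σ = Eε = 44700 · -2.8335e-04 = -12.67 MPa.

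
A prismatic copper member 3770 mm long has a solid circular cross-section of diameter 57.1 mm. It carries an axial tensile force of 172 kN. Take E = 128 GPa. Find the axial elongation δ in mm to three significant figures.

A = 2561 mm².
δ_mech = NL/(AE) = 172000·3770/(2561·128000) = 1.978 mm.

1.98 mm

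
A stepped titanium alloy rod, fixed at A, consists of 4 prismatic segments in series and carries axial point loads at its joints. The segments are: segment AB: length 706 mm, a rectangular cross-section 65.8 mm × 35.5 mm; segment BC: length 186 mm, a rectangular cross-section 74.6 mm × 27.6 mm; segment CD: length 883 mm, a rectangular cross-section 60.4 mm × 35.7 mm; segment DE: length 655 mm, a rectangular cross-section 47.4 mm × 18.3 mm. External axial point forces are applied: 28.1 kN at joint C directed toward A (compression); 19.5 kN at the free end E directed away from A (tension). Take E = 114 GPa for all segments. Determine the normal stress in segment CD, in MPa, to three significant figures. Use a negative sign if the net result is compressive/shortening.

Internal axial forces (sectioning from the free end, tension +): N_DE = 19.5 kN, N_CD = 19.5 kN, N_BC = -8.6 kN, N_AB = -8.6 kN.
A_CD = 2156 mm².
σ_CD = N_CD/A_CD = 19500/2156 = 9.043 MPa.

9.04 MPa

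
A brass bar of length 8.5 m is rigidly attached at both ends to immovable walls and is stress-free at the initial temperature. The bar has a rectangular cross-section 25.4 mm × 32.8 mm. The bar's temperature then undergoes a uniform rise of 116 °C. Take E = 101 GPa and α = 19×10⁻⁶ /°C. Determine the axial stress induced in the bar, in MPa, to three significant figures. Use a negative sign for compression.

Free thermal expansion αLΔT = 19e-6 · 8500 · 116 = 18.73 mm.
The walls impose strain ε = −(18.73)/8500 = -2.2040e-03; σ = Eε = 101000 · -2.2040e-03 = -222.6 MPa.

-223 MPa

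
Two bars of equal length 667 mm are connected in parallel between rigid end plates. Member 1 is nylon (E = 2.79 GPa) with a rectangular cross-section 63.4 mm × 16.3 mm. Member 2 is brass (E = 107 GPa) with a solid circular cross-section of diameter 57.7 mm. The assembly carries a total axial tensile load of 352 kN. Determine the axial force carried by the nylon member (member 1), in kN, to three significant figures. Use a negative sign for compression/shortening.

3.59 kN

A_1 = 1033 mm².
A_2 = 2615 mm².
Equal strain + equilibrium ⇒ each member carries load in proportion to AE: A₁E₁ = 2883000 N, A₂E₂ = 279800000 N, ΣAE = 282700000 N.
F₁ = P·A₁E₁/ΣAE = 352000·2883000/282700000 = 3590 N.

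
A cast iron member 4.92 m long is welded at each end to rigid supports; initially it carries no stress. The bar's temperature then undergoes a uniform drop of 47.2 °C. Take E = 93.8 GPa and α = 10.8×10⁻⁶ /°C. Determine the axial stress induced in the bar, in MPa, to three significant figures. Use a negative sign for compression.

47.8 MPa

Free thermal expansion αLΔT = 10.8e-6 · 4920 · -47.2 = -2.508 mm.
The walls impose strain ε = −(-2.508)/4920 = 5.0976e-04; σ = Eε = 93800 · 5.0976e-04 = 47.82 MPa.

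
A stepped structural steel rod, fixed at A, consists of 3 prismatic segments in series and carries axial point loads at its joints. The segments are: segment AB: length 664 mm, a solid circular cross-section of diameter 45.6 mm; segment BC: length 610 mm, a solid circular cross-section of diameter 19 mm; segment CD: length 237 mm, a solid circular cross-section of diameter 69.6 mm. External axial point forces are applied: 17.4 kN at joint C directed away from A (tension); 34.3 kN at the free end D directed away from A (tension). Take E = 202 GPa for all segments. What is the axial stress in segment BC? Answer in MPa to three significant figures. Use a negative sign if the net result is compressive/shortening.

182 MPa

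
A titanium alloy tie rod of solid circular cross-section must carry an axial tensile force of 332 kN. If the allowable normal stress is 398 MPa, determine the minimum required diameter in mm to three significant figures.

32.6 mm

Required area A ≥ P/σ_allow = 332000/398 = 834.2 mm².
For a solid circular section, d ≥ √(4A/π) = 32.59 mm.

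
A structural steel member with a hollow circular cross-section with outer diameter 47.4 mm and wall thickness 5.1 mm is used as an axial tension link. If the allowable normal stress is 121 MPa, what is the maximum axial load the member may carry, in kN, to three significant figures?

82.0 kN

A = 677.7 mm².
P_max = σ_allow · A = 121 · 677.7 = 82010 N = 82.01 kN.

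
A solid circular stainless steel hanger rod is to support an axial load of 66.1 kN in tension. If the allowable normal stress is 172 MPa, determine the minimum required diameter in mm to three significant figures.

22.1 mm

Required area A ≥ P/σ_allow = 66100/172 = 384.3 mm².
For a solid circular section, d ≥ √(4A/π) = 22.12 mm.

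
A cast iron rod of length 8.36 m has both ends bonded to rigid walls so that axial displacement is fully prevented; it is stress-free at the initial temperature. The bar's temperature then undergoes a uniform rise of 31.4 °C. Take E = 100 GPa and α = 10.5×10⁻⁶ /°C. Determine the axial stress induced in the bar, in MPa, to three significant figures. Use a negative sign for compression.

-33.0 MPa

Free thermal expansion αLΔT = 10.5e-6 · 8360 · 31.4 = 2.756 mm.
The walls impose strain ε = −(2.756)/8360 = -3.2970e-04; σ = Eε = 100000 · -3.2970e-04 = -32.97 MPa.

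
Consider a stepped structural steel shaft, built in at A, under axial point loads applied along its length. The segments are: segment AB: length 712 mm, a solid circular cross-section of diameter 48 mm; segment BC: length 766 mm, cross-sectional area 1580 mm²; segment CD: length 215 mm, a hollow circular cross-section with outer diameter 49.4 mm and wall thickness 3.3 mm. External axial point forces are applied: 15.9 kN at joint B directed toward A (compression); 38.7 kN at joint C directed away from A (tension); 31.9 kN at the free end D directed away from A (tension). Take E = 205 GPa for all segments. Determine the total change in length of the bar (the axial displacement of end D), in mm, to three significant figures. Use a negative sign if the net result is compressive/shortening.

Internal axial forces (sectioning from the free end, tension +): N_CD = 31.9 kN, N_BC = 70.6 kN, N_AB = 54.7 kN.
A_AB = 1810 mm².
A_CD = 477.9 mm².
δ_AB = 54700·712/(1810·205000) = 0.105 mm
δ_BC = 70600·766/(1580·205000) = 0.167 mm
δ_CD = 31900·215/(477.9·205000) = 0.07 mm
δ = Σδ_i = 0.342 mm.

0.342 mm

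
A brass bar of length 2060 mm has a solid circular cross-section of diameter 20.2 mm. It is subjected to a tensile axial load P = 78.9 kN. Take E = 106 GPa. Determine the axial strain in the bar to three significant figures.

0.00232

A = 320.5 mm².
σ = N/A = 246.2 MPa; ε = σ/E = 246.2/106000 = 2.323e-03.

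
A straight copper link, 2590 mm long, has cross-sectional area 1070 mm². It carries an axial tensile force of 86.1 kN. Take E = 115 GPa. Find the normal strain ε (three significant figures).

7.00e-04

σ = N/A = 80.47 MPa; ε = σ/E = 80.47/115000 = 6.997e-04.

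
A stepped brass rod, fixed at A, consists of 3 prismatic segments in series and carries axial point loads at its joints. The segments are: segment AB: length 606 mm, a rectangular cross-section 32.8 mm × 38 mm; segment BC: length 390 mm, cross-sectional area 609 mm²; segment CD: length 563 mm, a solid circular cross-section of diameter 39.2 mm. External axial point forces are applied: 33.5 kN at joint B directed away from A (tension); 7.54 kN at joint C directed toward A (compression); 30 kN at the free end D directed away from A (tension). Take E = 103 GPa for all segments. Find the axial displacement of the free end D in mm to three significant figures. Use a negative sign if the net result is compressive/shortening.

0.540 mm

Internal axial forces (sectioning from the free end, tension +): N_CD = 30 kN, N_BC = 22.46 kN, N_AB = 55.96 kN.
A_AB = 1246 mm².
A_CD = 1207 mm².
δ_AB = 55960·606/(1246·103000) = 0.2642 mm
δ_BC = 22460·390/(609·103000) = 0.1396 mm
δ_CD = 30000·563/(1207·103000) = 0.1359 mm
δ = Σδ_i = 0.5397 mm.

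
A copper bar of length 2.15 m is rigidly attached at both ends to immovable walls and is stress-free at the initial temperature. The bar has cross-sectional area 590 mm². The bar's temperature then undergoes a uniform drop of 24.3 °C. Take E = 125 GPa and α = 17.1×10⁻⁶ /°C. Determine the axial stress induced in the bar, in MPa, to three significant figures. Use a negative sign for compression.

51.9 MPa

Free thermal expansion αLΔT = 17.1e-6 · 2150 · -24.3 = -0.8934 mm.
The walls impose strain ε = −(-0.8934)/2150 = 4.1553e-04; σ = Eε = 125000 · 4.1553e-04 = 51.94 MPa.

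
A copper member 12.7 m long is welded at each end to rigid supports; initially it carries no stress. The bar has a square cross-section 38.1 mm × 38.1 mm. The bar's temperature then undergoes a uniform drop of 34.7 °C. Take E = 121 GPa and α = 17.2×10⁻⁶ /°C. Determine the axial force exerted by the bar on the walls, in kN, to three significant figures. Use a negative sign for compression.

Free thermal expansion αLΔT = 17.2e-6 · 12700 · -34.7 = -7.58 mm.
The walls impose strain ε = −(-7.58)/12700 = 5.9684e-04; σ = Eε = 121000 · 5.9684e-04 = 72.22 MPa.
Wall reaction R = σ·A = 72.22·1452 = 104800 N = 104.8 kN.

105 kN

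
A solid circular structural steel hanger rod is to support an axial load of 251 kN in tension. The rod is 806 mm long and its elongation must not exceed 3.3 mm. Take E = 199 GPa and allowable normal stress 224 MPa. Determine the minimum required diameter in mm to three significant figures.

37.8 mm

Required area A ≥ P/σ_allow = 251000/224 = 1121 mm².
For a solid circular section, d ≥ √(4A/π) = 37.77 mm.
Elongation limit: A ≥ PL/(Eδ_allow) = 251000·806/(199000·3.3) = 308.1 mm² ⇒ d ≥ 19.81 mm.
The stress limit governs.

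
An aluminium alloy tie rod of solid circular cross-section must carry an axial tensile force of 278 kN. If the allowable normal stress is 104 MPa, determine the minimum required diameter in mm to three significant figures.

58.3 mm

Required area A ≥ P/σ_allow = 278000/104 = 2673 mm².
For a solid circular section, d ≥ √(4A/π) = 58.34 mm.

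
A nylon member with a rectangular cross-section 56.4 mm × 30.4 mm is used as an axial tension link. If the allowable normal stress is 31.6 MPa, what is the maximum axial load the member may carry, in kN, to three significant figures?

54.2 kN

A = 1715 mm².
P_max = σ_allow · A = 31.6 · 1715 = 54180 N = 54.18 kN.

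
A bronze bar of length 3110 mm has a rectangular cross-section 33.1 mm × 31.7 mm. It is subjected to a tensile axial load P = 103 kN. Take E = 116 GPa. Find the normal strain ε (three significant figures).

A = 1049 mm².
σ = N/A = 98.16 MPa; ε = σ/E = 98.16/116000 = 8.462e-04.

8.46e-04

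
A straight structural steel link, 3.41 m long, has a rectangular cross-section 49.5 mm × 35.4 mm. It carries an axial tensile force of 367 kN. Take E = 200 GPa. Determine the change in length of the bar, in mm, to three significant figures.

3.57 mm

A = 1752 mm².
δ_mech = NL/(AE) = 367000·3410/(1752·200000) = 3.571 mm.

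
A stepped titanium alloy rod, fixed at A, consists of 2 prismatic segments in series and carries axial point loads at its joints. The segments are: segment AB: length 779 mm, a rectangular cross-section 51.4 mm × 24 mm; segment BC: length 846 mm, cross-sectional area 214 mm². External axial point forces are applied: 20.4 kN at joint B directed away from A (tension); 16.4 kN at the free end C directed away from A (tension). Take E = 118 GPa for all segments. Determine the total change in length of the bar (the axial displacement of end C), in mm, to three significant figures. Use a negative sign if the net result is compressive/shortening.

Internal axial forces (sectioning from the free end, tension +): N_BC = 16.4 kN, N_AB = 36.8 kN.
A_AB = 1234 mm².
δ_AB = 36800·779/(1234·118000) = 0.1969 mm
δ_BC = 16400·846/(214·118000) = 0.5494 mm
δ = Σδ_i = 0.7464 mm.

0.746 mm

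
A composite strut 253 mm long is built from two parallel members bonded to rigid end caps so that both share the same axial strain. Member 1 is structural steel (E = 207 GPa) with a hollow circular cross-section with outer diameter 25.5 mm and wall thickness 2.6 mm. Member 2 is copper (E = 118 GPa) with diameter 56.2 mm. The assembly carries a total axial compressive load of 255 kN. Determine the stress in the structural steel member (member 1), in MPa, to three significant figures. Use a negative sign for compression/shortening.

A_1 = 187.1 mm².
A_2 = 2481 mm².
Equal strain + equilibrium ⇒ each member carries load in proportion to AE: A₁E₁ = 38720000 N, A₂E₂ = 292700000 N, ΣAE = 331400000 N.
σ₁ = P·E₁/ΣAE = -255000·207000/331400000 = -159.3 MPa.

-159 MPa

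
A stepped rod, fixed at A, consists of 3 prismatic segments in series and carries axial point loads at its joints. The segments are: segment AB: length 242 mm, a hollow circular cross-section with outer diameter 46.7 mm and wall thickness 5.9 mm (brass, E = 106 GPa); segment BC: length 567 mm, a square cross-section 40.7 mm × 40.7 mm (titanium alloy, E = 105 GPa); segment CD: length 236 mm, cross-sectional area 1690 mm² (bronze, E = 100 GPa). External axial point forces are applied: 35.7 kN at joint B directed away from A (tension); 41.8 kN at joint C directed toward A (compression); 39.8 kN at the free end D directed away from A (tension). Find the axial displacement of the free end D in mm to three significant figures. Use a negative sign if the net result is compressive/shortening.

0.151 mm

Internal axial forces (sectioning from the free end, tension +): N_CD = 39.8 kN, N_BC = -2 kN, N_AB = 33.7 kN.
A_AB = 756.2 mm².
A_BC = 1656 mm².
δ_AB = 33700·242/(756.2·106000) = 0.1017 mm
δ_BC = -2000·567/(1656·105000) = -0.00652 mm
δ_CD = 39800·236/(1690·100000) = 0.05558 mm
δ = Σδ_i = 0.1508 mm.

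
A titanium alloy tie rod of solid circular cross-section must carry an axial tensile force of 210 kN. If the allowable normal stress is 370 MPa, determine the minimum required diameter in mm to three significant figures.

Required area A ≥ P/σ_allow = 210000/370 = 567.6 mm².
For a solid circular section, d ≥ √(4A/π) = 26.88 mm.

26.9 mm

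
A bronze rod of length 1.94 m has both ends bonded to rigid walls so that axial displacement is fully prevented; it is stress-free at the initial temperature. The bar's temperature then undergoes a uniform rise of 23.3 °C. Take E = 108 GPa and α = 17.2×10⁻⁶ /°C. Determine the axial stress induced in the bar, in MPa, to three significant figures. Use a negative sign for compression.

-43.3 MPa

Free thermal expansion αLΔT = 17.2e-6 · 1940 · 23.3 = 0.7775 mm.
The walls impose strain ε = −(0.7775)/1940 = -4.0076e-04; σ = Eε = 108000 · -4.0076e-04 = -43.28 MPa.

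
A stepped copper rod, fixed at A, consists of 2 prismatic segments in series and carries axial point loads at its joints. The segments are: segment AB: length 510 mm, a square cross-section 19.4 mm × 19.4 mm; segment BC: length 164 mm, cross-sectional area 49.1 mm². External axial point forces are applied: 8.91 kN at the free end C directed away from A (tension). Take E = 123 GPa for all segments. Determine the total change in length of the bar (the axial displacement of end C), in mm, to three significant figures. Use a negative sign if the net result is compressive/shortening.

0.340 mm

Internal axial forces (sectioning from the free end, tension +): N_BC = 8.91 kN, N_AB = 8.91 kN.
A_AB = 376.4 mm².
δ_AB = 8910·510/(376.4·123000) = 0.09816 mm
δ_BC = 8910·164/(49.1·123000) = 0.242 mm
δ = Σδ_i = 0.3401 mm.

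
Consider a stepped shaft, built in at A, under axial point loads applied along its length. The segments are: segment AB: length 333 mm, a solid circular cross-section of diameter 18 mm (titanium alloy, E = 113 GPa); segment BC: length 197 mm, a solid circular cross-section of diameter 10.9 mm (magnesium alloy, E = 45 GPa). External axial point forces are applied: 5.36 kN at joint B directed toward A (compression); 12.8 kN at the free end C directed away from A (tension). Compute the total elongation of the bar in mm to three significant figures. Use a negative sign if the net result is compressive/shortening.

Internal axial forces (sectioning from the free end, tension +): N_BC = 12.8 kN, N_AB = 7.44 kN.
A_AB = 254.5 mm².
A_BC = 93.31 mm².
δ_AB = 7440·333/(254.5·113000) = 0.08616 mm
δ_BC = 12800·197/(93.31·45000) = 0.6005 mm
δ = Σδ_i = 0.6867 mm.

0.687 mm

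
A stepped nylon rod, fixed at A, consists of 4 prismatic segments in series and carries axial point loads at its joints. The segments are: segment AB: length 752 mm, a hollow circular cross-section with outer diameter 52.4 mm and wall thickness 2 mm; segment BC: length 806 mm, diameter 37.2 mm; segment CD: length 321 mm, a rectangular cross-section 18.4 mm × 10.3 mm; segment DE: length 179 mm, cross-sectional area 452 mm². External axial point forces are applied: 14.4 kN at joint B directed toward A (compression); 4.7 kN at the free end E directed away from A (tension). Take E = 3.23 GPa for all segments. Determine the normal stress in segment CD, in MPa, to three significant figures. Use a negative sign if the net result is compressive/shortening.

Internal axial forces (sectioning from the free end, tension +): N_DE = 4.7 kN, N_CD = 4.7 kN, N_BC = 4.7 kN, N_AB = -9.7 kN.
A_CD = 189.5 mm².
σ_CD = N_CD/A_CD = 4700/189.5 = 24.8 MPa.

24.8 MPa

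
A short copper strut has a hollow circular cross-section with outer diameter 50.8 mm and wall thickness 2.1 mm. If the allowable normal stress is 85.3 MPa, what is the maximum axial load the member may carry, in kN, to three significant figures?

27.4 kN

A = 321.3 mm².
P_max = σ_allow · A = 85.3 · 321.3 = 27410 N = 27.41 kN.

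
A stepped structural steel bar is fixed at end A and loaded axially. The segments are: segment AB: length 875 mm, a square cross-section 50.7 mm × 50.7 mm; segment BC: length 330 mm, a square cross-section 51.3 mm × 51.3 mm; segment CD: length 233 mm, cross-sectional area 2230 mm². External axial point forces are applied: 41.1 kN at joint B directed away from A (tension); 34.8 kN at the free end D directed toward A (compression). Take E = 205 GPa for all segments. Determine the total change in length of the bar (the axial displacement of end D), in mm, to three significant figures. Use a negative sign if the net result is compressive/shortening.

-0.0286 mm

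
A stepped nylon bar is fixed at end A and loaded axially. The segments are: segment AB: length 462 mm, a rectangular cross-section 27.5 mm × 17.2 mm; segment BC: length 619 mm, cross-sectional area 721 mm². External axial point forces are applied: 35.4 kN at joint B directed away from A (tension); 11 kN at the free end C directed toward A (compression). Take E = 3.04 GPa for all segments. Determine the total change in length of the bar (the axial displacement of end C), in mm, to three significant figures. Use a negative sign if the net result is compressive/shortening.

4.73 mm

Internal axial forces (sectioning from the free end, tension +): N_BC = -11 kN, N_AB = 24.4 kN.
A_AB = 473 mm².
δ_AB = 24400·462/(473·3040) = 7.84 mm
δ_BC = -11000·619/(721·3040) = -3.107 mm
δ = Σδ_i = 4.733 mm.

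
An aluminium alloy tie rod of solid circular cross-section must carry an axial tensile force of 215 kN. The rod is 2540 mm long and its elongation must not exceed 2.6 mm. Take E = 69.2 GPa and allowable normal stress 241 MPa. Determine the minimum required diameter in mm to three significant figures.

62.2 mm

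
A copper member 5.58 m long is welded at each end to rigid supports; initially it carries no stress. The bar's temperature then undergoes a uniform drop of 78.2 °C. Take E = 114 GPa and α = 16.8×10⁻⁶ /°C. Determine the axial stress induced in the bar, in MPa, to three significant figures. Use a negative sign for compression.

150 MPa

Free thermal expansion αLΔT = 16.8e-6 · 5580 · -78.2 = -7.331 mm.
The walls impose strain ε = −(-7.331)/5580 = 1.3138e-03; σ = Eε = 114000 · 1.3138e-03 = 149.8 MPa.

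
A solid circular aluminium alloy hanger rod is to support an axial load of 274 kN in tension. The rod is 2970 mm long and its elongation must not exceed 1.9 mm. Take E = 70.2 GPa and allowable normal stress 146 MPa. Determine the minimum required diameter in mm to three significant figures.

88.1 mm

Required area A ≥ P/σ_allow = 274000/146 = 1877 mm².
For a solid circular section, d ≥ √(4A/π) = 48.88 mm.
Elongation limit: A ≥ PL/(Eδ_allow) = 274000·2970/(70200·1.9) = 6101 mm² ⇒ d ≥ 88.14 mm.
The elongation limit governs.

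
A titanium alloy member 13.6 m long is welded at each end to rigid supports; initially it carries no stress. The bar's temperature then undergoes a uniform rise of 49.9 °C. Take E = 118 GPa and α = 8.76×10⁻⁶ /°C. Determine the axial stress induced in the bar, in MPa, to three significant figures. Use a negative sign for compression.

Free thermal expansion αLΔT = 8.76e-6 · 13600 · 49.9 = 5.945 mm.
The walls impose strain ε = −(5.945)/13600 = -4.3712e-04; σ = Eε = 118000 · -4.3712e-04 = -51.58 MPa.

-51.6 MPa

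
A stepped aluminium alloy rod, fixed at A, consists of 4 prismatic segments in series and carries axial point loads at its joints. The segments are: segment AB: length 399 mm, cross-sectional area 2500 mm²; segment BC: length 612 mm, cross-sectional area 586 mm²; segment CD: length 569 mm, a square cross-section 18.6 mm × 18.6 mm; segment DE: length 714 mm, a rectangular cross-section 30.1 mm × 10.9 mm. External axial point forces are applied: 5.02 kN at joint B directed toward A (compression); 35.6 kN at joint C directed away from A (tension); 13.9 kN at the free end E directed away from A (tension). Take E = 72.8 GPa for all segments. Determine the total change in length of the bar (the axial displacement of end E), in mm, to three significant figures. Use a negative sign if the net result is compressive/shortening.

1.54 mm

Internal axial forces (sectioning from the free end, tension +): N_DE = 13.9 kN, N_CD = 13.9 kN, N_BC = 49.5 kN, N_AB = 44.48 kN.
A_CD = 346 mm².
A_DE = 328.1 mm².
δ_AB = 44480·399/(2500·72800) = 0.09751 mm
δ_BC = 49500·612/(586·72800) = 0.7101 mm
δ_CD = 13900·569/(346·72800) = 0.314 mm
δ_DE = 13900·714/(328.1·72800) = 0.4155 mm
δ = Σδ_i = 1.537 mm.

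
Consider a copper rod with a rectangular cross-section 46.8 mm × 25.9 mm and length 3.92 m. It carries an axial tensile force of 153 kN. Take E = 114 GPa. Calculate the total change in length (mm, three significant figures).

4.34 mm

A = 1212 mm².
δ_mech = NL/(AE) = 153000·3920/(1212·114000) = 4.34 mm.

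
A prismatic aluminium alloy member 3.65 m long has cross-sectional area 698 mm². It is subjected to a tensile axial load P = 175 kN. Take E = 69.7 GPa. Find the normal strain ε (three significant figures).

σ = N/A = 250.7 MPa; ε = σ/E = 250.7/69700 = 3.597e-03.

0.00360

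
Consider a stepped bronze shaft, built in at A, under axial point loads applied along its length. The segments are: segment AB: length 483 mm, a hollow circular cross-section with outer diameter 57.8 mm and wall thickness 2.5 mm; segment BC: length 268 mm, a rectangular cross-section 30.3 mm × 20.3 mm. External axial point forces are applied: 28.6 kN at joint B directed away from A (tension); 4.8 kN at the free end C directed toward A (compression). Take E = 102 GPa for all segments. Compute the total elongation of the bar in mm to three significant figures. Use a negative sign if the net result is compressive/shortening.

Internal axial forces (sectioning from the free end, tension +): N_BC = -4.8 kN, N_AB = 23.8 kN.
A_AB = 434.3 mm².
A_BC = 615.1 mm².
δ_AB = 23800·483/(434.3·102000) = 0.2595 mm
δ_BC = -4800·268/(615.1·102000) = -0.0205 mm
δ = Σδ_i = 0.239 mm.

0.239 mm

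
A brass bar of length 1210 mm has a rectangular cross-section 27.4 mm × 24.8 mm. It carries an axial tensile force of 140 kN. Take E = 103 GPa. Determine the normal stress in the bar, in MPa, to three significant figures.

A = 679.5 mm².
σ = N/A = 140000/679.5 = 206 MPa.

206 MPa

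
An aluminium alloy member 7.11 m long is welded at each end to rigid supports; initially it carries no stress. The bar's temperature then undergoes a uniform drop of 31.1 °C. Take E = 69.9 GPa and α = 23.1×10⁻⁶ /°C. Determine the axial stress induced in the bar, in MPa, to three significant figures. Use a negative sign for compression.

50.2 MPa

Free thermal expansion αLΔT = 23.1e-6 · 7110 · -31.1 = -5.108 mm.
The walls impose strain ε = −(-5.108)/7110 = 7.1841e-04; σ = Eε = 69900 · 7.1841e-04 = 50.22 MPa.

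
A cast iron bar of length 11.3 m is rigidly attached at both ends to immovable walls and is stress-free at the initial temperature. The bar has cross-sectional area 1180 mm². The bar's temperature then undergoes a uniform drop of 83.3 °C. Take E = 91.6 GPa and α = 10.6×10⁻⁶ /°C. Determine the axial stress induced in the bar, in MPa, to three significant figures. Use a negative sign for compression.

80.9 MPa

Free thermal expansion αLΔT = 10.6e-6 · 11300 · -83.3 = -9.978 mm.
The walls impose strain ε = −(-9.978)/11300 = 8.8298e-04; σ = Eε = 91600 · 8.8298e-04 = 80.88 MPa.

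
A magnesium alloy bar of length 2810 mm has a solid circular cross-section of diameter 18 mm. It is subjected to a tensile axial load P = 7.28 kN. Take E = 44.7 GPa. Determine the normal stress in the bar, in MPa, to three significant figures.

A = 254.5 mm².
σ = N/A = 7280/254.5 = 28.61 MPa.

28.6 MPa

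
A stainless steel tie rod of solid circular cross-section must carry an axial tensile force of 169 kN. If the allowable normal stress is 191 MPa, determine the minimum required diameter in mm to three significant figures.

Required area A ≥ P/σ_allow = 169000/191 = 884.8 mm².
For a solid circular section, d ≥ √(4A/π) = 33.56 mm.

33.6 mm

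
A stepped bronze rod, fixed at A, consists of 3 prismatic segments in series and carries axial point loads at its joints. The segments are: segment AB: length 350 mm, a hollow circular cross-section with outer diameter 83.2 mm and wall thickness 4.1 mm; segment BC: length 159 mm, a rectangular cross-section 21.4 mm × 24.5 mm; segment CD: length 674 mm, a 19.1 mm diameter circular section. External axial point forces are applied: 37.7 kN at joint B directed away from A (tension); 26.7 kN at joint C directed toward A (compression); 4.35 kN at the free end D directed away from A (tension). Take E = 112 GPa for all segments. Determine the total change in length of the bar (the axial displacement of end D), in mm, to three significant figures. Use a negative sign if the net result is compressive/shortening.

0.0779 mm

Internal axial forces (sectioning from the free end, tension +): N_CD = 4.35 kN, N_BC = -22.35 kN, N_AB = 15.35 kN.
A_AB = 1019 mm².
A_BC = 524.3 mm².
A_CD = 286.5 mm².
δ_AB = 15350·350/(1019·112000) = 0.04708 mm
δ_BC = -22350·159/(524.3·112000) = -0.06052 mm
δ_CD = 4350·674/(286.5·112000) = 0.09136 mm
δ = Σδ_i = 0.07793 mm.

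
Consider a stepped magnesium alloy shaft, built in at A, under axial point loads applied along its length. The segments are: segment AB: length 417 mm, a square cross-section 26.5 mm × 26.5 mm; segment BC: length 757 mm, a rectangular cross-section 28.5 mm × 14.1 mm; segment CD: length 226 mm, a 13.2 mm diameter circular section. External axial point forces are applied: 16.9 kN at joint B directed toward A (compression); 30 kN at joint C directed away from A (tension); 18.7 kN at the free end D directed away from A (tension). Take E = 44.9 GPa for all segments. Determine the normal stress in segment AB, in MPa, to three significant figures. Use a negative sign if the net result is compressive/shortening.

Internal axial forces (sectioning from the free end, tension +): N_CD = 18.7 kN, N_BC = 48.7 kN, N_AB = 31.8 kN.
A_AB = 702.2 mm².
σ_AB = N_AB/A_AB = 31800/702.2 = 45.28 MPa.

45.3 MPa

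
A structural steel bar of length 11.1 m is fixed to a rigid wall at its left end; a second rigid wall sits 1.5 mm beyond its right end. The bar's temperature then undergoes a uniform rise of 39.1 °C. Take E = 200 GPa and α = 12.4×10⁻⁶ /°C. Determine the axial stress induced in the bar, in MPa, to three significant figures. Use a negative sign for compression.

-69.9 MPa

Free thermal expansion αLΔT = 12.4e-6 · 11100 · 39.1 = 5.382 mm.
The walls engage after the gap closes; constrained expansion = 5.382 − 1.5 = 3.882 mm.
The walls impose strain ε = −(3.882)/11100 = -3.4970e-04; σ = Eε = 200000 · -3.4970e-04 = -69.94 MPa.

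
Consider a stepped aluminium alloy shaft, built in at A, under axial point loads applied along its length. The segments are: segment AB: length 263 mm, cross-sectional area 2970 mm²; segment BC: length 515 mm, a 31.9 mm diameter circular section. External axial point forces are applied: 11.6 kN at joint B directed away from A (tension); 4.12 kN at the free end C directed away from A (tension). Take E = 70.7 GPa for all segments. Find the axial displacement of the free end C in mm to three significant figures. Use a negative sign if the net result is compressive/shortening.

0.0572 mm

Internal axial forces (sectioning from the free end, tension +): N_BC = 4.12 kN, N_AB = 15.72 kN.
A_BC = 799.2 mm².
δ_AB = 15720·263/(2970·70700) = 0.01969 mm
δ_BC = 4120·515/(799.2·70700) = 0.03755 mm
δ = Σδ_i = 0.05724 mm.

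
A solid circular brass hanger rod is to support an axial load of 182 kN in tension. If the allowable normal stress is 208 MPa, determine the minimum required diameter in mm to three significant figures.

33.4 mm

Required area A ≥ P/σ_allow = 182000/208 = 875 mm².
For a solid circular section, d ≥ √(4A/π) = 33.38 mm.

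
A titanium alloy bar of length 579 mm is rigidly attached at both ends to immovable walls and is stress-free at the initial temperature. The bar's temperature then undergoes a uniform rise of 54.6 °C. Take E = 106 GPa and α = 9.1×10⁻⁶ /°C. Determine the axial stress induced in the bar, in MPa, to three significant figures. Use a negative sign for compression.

Free thermal expansion αLΔT = 9.1e-6 · 579 · 54.6 = 0.2877 mm.
The walls impose strain ε = −(0.2877)/579 = -4.9686e-04; σ = Eε = 106000 · -4.9686e-04 = -52.67 MPa.

-52.7 MPa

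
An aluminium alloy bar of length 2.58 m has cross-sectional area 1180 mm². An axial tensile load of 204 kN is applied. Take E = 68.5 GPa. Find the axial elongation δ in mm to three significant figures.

6.51 mm

δ_mech = NL/(AE) = 204000·2580/(1180·68500) = 6.511 mm.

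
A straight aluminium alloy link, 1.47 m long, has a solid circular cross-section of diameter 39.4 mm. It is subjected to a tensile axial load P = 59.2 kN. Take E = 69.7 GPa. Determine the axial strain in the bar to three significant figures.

6.97e-04

A = 1219 mm².
σ = N/A = 48.56 MPa; ε = σ/E = 48.56/69700 = 6.966e-04.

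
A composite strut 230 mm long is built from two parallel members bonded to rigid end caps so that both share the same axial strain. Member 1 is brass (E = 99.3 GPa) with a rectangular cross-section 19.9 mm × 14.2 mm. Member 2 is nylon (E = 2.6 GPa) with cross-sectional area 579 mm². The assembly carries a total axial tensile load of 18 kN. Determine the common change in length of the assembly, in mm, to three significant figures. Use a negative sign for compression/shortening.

A_1 = 282.6 mm².
Equal strain + equilibrium ⇒ each member carries load in proportion to AE: A₁E₁ = 28060000 N, A₂E₂ = 1505000 N, ΣAE = 29570000 N.
δ = PL/ΣAE = 18000·230/29570000 = 0.14 mm.

0.140 mm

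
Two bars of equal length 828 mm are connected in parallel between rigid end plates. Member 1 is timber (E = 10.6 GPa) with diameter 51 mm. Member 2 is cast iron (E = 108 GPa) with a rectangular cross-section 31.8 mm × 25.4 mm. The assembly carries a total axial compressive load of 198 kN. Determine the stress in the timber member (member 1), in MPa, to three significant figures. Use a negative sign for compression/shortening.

A_1 = 2043 mm².
A_2 = 807.7 mm².
Equal strain + equilibrium ⇒ each member carries load in proportion to AE: A₁E₁ = 21650000 N, A₂E₂ = 87230000 N, ΣAE = 108900000 N.
σ₁ = P·E₁/ΣAE = -198000·10600/108900000 = -19.27 MPa.

-19.3 MPa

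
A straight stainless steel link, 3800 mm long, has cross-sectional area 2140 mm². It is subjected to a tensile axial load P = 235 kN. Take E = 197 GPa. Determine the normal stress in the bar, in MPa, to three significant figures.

110 MPa

σ = N/A = 235000/2140 = 109.8 MPa.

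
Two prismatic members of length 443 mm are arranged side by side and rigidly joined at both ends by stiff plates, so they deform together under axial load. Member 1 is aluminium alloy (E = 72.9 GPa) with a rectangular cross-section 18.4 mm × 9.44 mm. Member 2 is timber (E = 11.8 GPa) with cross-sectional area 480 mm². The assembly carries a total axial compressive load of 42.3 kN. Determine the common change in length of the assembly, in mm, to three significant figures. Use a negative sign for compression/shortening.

-1.02 mm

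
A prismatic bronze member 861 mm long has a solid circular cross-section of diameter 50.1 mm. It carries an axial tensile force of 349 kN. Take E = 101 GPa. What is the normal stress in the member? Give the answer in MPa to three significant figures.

177 MPa

A = 1971 mm².
σ = N/A = 349000/1971 = 177 MPa.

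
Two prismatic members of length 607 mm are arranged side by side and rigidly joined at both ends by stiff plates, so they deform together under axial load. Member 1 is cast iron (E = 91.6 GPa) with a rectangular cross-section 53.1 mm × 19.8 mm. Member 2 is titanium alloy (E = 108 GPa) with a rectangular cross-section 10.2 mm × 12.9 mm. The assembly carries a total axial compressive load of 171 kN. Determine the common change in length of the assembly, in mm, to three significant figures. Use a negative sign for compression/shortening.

-0.939 mm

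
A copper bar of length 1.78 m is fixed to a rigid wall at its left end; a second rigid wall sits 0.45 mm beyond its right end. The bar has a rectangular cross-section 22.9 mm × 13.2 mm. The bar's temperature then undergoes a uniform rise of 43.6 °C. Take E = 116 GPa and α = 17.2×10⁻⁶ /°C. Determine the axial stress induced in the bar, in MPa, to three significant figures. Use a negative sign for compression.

-57.7 MPa

Free thermal expansion αLΔT = 17.2e-6 · 1780 · 43.6 = 1.335 mm.
The walls engage after the gap closes; constrained expansion = 1.335 − 0.45 = 0.8849 mm.
The walls impose strain ε = −(0.8849)/1780 = -4.9711e-04; σ = Eε = 116000 · -4.9711e-04 = -57.66 MPa.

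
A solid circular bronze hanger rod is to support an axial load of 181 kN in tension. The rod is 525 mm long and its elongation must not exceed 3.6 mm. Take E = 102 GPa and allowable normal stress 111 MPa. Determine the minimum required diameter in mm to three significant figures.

45.6 mm

Required area A ≥ P/σ_allow = 181000/111 = 1631 mm².
For a solid circular section, d ≥ √(4A/π) = 45.57 mm.
Elongation limit: A ≥ PL/(Eδ_allow) = 181000·525/(102000·3.6) = 258.8 mm² ⇒ d ≥ 18.15 mm.
The stress limit governs.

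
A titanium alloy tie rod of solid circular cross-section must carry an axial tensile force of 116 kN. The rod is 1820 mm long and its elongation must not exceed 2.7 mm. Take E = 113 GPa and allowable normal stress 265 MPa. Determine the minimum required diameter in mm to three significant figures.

Required area A ≥ P/σ_allow = 116000/265 = 437.7 mm².
For a solid circular section, d ≥ √(4A/π) = 23.61 mm.
Elongation limit: A ≥ PL/(Eδ_allow) = 116000·1820/(113000·2.7) = 692 mm² ⇒ d ≥ 29.68 mm.
The elongation limit governs.

29.7 mm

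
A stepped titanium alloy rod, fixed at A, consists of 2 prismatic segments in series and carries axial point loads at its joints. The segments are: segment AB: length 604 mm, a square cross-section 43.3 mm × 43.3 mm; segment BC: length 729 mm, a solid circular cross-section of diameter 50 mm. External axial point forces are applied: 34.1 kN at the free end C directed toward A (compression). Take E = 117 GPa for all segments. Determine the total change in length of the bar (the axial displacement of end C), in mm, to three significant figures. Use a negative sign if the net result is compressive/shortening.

Internal axial forces (sectioning from the free end, tension +): N_BC = -34.1 kN, N_AB = -34.1 kN.
A_AB = 1875 mm².
A_BC = 1963 mm².
δ_AB = -34100·604/(1875·117000) = -0.09389 mm
δ_BC = -34100·729/(1963·117000) = -0.1082 mm
δ = Σδ_i = -0.2021 mm.

-0.202 mm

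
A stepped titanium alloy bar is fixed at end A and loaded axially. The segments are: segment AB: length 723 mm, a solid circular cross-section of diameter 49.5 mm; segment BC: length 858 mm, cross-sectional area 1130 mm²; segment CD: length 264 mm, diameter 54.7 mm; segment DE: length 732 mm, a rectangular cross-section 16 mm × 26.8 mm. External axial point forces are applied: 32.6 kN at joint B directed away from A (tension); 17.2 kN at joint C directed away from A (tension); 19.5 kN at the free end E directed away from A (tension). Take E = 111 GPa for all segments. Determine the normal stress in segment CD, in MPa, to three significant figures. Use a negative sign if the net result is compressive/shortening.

8.30 MPa

Internal axial forces (sectioning from the free end, tension +): N_DE = 19.5 kN, N_CD = 19.5 kN, N_BC = 36.7 kN, N_AB = 69.3 kN.
A_CD = 2350 mm².
σ_CD = N_CD/A_CD = 19500/2350 = 8.298 MPa.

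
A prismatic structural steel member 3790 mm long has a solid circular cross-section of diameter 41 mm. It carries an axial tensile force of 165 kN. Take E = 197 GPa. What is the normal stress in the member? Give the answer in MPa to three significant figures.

125 MPa

A = 1320 mm².
σ = N/A = 165000/1320 = 125 MPa.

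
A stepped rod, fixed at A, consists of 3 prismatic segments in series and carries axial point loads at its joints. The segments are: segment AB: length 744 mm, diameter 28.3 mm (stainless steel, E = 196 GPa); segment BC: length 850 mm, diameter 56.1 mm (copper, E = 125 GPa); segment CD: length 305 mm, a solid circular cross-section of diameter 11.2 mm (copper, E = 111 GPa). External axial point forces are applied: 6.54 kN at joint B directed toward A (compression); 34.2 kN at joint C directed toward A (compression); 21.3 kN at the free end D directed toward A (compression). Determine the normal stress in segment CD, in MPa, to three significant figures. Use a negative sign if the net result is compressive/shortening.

Internal axial forces (sectioning from the free end, tension +): N_CD = -21.3 kN, N_BC = -55.5 kN, N_AB = -62.04 kN.
A_CD = 98.52 mm².
σ_CD = N_CD/A_CD = -21300/98.52 = -216.2 MPa.

-216 MPa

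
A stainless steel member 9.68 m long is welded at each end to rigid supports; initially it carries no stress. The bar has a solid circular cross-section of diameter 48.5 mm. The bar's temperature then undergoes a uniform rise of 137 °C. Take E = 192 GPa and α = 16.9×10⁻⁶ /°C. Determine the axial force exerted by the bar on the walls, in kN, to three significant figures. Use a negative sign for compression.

Free thermal expansion αLΔT = 16.9e-6 · 9680 · 137 = 22.41 mm.
The walls impose strain ε = −(22.41)/9680 = -2.3153e-03; σ = Eε = 192000 · -2.3153e-03 = -444.5 MPa.
Wall reaction R = σ·A = -444.5·1847 = -821300 N = -821.3 kN.

-821 kN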